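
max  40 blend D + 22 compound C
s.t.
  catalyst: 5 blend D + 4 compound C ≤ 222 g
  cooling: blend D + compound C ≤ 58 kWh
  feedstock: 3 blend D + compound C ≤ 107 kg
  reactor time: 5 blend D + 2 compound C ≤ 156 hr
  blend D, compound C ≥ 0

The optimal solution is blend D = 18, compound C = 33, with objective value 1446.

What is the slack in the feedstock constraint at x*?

20

feedstock used = 3·18 + 1·33 = 87; slack = 107 − 87 = 20.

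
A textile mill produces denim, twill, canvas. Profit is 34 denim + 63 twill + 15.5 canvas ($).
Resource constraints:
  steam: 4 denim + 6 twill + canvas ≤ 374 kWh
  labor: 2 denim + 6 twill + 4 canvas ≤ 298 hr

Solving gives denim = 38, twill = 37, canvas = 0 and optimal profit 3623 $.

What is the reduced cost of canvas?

At the optimum: steam uses 374 of 374 (binding); labor uses 298 of 298 (binding).
From A_Bᵀ y = c: 4·y_steam + 2·y_labor = 34; 6·y_steam + 6·y_labor = 63.
Solving: y_steam = 6.5, y_labor = 4.
Reduced cost of canvas: c₃ − yᵀa₃ = 15.5 − (6.5·1 + 4·4) = 15.5 − 22.5 = -7.

-7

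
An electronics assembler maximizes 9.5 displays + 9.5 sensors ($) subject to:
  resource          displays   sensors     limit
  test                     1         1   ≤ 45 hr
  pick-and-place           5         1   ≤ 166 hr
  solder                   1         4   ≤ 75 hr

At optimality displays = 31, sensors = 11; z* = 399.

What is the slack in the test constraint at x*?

3

test used = 1·31 + 1·11 = 42; slack = 45 − 42 = 3.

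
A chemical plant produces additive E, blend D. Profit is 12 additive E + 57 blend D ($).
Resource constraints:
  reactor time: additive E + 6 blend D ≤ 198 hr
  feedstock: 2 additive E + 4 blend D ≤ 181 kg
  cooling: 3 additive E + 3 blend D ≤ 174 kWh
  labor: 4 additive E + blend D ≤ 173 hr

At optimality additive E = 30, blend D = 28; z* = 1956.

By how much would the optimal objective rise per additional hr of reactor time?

Binding: reactor time and cooling. Non-binding: feedstock (9 unused), labor (25 unused).
Since feedstock, labor are not tight, their duals are 0.
The binding rows give the dual system: 1·y_reactor time + 3·y_cooling = 12 and 6·y_reactor time + 3·y_cooling = 57.
→ y_reactor time = 9 and y_cooling = 1.
Shadow price of reactor time = 9.

9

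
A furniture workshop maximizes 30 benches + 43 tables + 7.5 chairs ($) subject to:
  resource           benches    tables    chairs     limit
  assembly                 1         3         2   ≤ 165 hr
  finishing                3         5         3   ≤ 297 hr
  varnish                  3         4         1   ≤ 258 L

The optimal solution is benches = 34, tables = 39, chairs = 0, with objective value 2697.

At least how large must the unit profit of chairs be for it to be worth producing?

At the optimum: assembly uses 151 of 165 (slack = 14); finishing uses 297 of 297 (binding); varnish uses 258 of 258 (binding).
By complementary slackness, y = 0 for the non-binding constraint.
Dual feasibility on the basic columns requires 3·y_finishing + 3·y_varnish = 30, 5·y_finishing + 4·y_varnish = 43.
→ y_finishing = 3 and y_varnish = 7.
chairs enters the basis when its profit ≥ yᵀa₃ = 3·3 + 7·1 = 16.

16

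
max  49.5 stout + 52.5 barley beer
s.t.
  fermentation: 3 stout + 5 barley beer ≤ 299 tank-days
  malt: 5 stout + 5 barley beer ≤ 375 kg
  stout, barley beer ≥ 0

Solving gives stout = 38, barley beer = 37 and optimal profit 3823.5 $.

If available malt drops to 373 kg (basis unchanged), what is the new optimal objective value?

Check each constraint at x*: fermentation 299/299 (tight); malt 375/375 (tight).
Dual feasibility on the basic columns requires 3·y_fermentation + 5·y_malt = 49.5, 5·y_fermentation + 5·y_malt = 52.5.
→ y_fermentation = 1.5 and y_malt = 9.
Δz = y_malt·Δb = 9 × (-2) = -18, so new z* = 3823.5 − 18 = 3805.5.

3805.5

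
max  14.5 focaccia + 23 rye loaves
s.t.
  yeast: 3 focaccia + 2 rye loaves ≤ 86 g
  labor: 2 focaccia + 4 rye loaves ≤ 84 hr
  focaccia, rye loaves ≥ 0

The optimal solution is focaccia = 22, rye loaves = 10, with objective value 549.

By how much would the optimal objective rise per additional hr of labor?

5

At the optimum: yeast uses 86 of 86 (binding); labor uses 84 of 84 (binding).
From A_Bᵀ y = c: 3·y_yeast + 2·y_labor = 14.5; 2·y_yeast + 4·y_labor = 23.
This yields shadow prices y_yeast = 1.5, y_labor = 5.
Shadow price of labor = 5.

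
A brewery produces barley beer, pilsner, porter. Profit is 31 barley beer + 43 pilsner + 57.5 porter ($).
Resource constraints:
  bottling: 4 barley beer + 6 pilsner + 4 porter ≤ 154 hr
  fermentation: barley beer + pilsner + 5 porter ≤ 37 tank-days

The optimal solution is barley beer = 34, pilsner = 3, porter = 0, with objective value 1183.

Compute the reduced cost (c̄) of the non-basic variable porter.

-1.5

Check each constraint at x*: bottling 154/154 (tight); fermentation 37/37 (tight).
From A_Bᵀ y = c: 4·y_bottling + 1·y_fermentation = 31; 6·y_bottling + 1·y_fermentation = 43.
→ y_bottling = 6 and y_fermentation = 7.
Reduced cost of porter: c₃ − yᵀa₃ = 57.5 − (6·4 + 7·5) = 57.5 − 59 = -1.5.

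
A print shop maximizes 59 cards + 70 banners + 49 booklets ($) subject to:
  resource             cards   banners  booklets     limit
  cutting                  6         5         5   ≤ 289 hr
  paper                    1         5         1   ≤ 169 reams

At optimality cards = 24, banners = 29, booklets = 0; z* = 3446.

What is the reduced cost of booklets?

-1

At the optimum: cutting uses 289 of 289 (binding); paper uses 169 of 169 (binding).
The binding rows give the dual system: 6·y_cutting + 1·y_paper = 59 and 5·y_cutting + 5·y_paper = 70.
→ y_cutting = 9 and y_paper = 5.
Reduced cost of booklets: c₃ − yᵀa₃ = 49 − (9·5 + 5·1) = 49 − 50 = -1.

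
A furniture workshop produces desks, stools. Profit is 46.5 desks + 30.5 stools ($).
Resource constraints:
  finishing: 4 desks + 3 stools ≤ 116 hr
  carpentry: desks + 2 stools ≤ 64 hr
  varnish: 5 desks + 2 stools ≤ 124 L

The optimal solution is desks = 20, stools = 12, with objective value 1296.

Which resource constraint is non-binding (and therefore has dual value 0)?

finishing: 116/116 (binding)
carpentry: 44/64 (slack 20)
varnish: 124/124 (binding)
By complementary slackness, a constraint with positive slack has shadow price 0 → carpentry.

carpentry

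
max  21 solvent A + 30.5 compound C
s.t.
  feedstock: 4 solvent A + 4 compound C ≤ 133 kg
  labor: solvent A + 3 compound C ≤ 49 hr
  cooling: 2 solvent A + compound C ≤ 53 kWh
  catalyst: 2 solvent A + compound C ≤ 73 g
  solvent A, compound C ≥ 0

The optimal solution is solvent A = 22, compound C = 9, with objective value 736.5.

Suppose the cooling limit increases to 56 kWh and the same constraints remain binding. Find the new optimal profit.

Binding: labor and cooling. Non-binding: feedstock (9 unused), catalyst (20 unused).
Slack constraints have shadow price 0 (complementary slackness).
From A_Bᵀ y = c: 1·y_labor + 2·y_cooling = 21; 3·y_labor + 1·y_cooling = 30.5.
→ y_labor = 8 and y_cooling = 6.5.
Δz = y_cooling·Δb = 6.5 × (3) = 19.5, so new z* = 736.5 + 19.5 = 756.

756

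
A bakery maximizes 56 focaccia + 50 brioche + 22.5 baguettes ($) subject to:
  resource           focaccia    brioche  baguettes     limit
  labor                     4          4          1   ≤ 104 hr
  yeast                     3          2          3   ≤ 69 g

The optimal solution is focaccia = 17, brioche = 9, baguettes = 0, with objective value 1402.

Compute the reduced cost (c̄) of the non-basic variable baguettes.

-5

Both labor and yeast are binding at x*.
Dual feasibility on the basic columns requires 4·y_labor + 3·y_yeast = 56, 4·y_labor + 2·y_yeast = 50.
→ y_labor = 9.5 and y_yeast = 6.
Reduced cost of baguettes: c₃ − yᵀa₃ = 22.5 − (9.5·1 + 6·3) = 22.5 − 27.5 = -5.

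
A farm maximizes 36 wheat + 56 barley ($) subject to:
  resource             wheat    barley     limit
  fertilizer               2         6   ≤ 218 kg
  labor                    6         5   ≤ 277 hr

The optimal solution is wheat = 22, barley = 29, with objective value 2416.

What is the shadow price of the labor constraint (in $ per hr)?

Check each constraint at x*: fertilizer 218/218 (tight); labor 277/277 (tight).
Dual feasibility on the basic columns requires 2·y_fertilizer + 6·y_labor = 36, 6·y_fertilizer + 5·y_labor = 56.
Solving: y_fertilizer = 6, y_labor = 4.
Shadow price of labor = 4.

4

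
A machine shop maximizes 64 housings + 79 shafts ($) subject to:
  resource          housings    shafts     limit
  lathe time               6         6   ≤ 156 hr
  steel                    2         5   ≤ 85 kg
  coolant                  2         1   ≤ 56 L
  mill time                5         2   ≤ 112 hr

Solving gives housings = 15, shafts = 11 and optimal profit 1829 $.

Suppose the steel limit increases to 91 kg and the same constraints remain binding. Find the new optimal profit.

Check each constraint at x*: lathe time 156/156 (tight); steel 85/85 (tight); coolant 41/56 (slack 15); mill time 97/112 (slack 15).
Since coolant, mill time are not tight, their duals are 0.
From A_Bᵀ y = c: 6·y_lathe time + 2·y_steel = 64; 6·y_lathe time + 5·y_steel = 79.
This yields shadow prices y_lathe time = 9, y_steel = 5.
Δz = y_steel·Δb = 5 × (6) = 30, so new z* = 1829 + 30 = 1859.

1859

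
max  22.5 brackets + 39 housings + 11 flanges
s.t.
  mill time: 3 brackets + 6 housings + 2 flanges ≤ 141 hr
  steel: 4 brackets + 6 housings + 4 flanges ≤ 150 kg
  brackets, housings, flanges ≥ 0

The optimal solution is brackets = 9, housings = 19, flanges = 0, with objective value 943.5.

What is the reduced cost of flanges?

-8

At the optimum: mill time uses 141 of 141 (binding); steel uses 150 of 150 (binding).
Dual feasibility on the basic columns requires 3·y_mill time + 4·y_steel = 22.5, 6·y_mill time + 6·y_steel = 39.
→ y_mill time = 3.5 and y_steel = 3.
Reduced cost of flanges: c₃ − yᵀa₃ = 11 − (3.5·2 + 3·4) = 11 − 19 = -8.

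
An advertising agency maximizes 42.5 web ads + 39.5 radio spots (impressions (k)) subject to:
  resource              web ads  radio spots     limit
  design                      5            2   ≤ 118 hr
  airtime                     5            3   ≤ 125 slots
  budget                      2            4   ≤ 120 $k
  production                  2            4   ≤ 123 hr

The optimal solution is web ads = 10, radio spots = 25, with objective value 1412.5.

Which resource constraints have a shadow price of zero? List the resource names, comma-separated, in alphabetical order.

design: 100/118 (slack 18)
airtime: 125/125 (binding)
budget: 120/120 (binding)
production: 120/123 (slack 3)
By complementary slackness, a constraint with positive slack has shadow price 0 → design, production.

design, production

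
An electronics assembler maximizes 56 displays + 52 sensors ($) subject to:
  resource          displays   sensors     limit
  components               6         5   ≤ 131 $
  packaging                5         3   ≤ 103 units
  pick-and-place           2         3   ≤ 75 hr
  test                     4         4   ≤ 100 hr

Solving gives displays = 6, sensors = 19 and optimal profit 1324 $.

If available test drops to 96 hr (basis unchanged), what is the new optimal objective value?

1292

Check each constraint at x*: components 131/131 (tight); packaging 87/103 (slack 16); pick-and-place 69/75 (slack 6); test 100/100 (tight).
Since packaging, pick-and-place are not tight, their duals are 0.
Dual feasibility on the basic columns requires 6·y_components + 4·y_test = 56, 5·y_components + 4·y_test = 52.
→ y_components = 4 and y_test = 8.
Δz = y_test·Δb = 8 × (-4) = -32, so new z* = 1324 − 32 = 1292.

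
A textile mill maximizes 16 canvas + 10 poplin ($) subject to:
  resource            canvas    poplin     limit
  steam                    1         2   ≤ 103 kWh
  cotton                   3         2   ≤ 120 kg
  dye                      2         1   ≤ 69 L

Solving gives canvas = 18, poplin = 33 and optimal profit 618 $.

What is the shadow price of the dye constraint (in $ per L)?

Binding: cotton and dye. Non-binding: steam (19 unused).
Since steam is not tight, its dual is 0.
The binding rows give the dual system: 3·y_cotton + 2·y_dye = 16 and 2·y_cotton + 1·y_dye = 10.
Solving: y_cotton = 4, y_dye = 2.
Shadow price of dye = 2.

2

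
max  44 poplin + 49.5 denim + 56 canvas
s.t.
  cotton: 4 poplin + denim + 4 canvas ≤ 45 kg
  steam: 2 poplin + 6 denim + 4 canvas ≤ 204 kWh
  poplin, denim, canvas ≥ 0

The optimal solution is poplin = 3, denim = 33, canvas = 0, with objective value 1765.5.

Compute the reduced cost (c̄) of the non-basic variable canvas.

Check each constraint at x*: cotton 45/45 (tight); steam 204/204 (tight).
The binding rows give the dual system: 4·y_cotton + 2·y_steam = 44 and 1·y_cotton + 6·y_steam = 49.5.
→ y_cotton = 7.5 and y_steam = 7.
Reduced cost of canvas: c₃ − yᵀa₃ = 56 − (7.5·4 + 7·4) = 56 − 58 = -2.

-2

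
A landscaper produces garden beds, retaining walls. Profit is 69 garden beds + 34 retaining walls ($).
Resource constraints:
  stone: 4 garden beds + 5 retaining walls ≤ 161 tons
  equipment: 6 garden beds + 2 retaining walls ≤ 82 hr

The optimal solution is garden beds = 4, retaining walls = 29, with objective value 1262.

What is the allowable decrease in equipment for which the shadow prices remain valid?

17.6

Binding constraints: stone, equipment. The basis is B = [[4,5],[6,2]] with det -22.
Per unit decrease in equipment, x* moves by d = (-0.2273, 0.1818).
The basis stays optimal until garden beds reaches 0; allowable decrease = 17.6 hr.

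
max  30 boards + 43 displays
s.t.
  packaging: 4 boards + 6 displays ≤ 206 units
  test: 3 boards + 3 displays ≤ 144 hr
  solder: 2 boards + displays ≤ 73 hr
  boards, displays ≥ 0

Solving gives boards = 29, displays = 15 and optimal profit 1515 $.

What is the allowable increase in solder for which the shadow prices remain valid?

Binding constraints: packaging, solder. The basis is B = [[4,6],[2,1]] with det -8.
Per unit increase in solder, x* moves by d = (0.75, -0.5).
The basis stays optimal until test becomes binding; allowable increase = 16 hr.

16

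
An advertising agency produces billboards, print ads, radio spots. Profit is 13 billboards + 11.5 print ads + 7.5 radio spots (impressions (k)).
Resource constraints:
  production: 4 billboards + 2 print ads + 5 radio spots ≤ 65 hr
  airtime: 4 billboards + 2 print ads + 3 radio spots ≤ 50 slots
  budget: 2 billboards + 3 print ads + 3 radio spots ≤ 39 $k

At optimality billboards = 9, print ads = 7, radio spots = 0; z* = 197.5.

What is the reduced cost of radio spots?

-6

Check each constraint at x*: production 50/65 (slack 15); airtime 50/50 (tight); budget 39/39 (tight).
By complementary slackness, y = 0 for the non-binding constraint.
The binding rows give the dual system: 4·y_airtime + 2·y_budget = 13 and 2·y_airtime + 3·y_budget = 11.5.
Solving: y_airtime = 2, y_budget = 2.5.
Reduced cost of radio spots: c₃ − yᵀa₃ = 7.5 − (2·3 + 2.5·3) = 7.5 − 13.5 = -6.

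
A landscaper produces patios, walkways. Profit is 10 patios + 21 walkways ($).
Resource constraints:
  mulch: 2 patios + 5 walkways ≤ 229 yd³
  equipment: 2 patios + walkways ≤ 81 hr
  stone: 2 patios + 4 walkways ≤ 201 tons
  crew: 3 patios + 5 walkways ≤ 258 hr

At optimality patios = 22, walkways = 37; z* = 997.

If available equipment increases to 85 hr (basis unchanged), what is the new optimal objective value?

1001

Binding: mulch and equipment. Non-binding: stone (9 unused), crew (7 unused).
Since stone, crew are not tight, their duals are 0.
From A_Bᵀ y = c: 2·y_mulch + 2·y_equipment = 10; 5·y_mulch + 1·y_equipment = 21.
→ y_mulch = 4 and y_equipment = 1.
Δz = y_equipment·Δb = 1 × (4) = 4, so new z* = 997 + 4 = 1001.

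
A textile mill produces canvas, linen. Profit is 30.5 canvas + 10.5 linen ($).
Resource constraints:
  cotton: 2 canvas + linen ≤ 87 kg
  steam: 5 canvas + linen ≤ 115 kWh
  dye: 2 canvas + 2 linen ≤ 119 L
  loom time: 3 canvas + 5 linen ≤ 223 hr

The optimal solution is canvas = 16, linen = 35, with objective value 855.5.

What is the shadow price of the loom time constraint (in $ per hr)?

1

At the optimum: cotton uses 67 of 87 (slack = 20); steam uses 115 of 115 (binding); dye uses 102 of 119 (slack = 17); loom time uses 223 of 223 (binding).
Slack constraints have shadow price 0 (complementary slackness).
Dual feasibility on the basic columns requires 5·y_steam + 3·y_loom time = 30.5, 1·y_steam + 5·y_loom time = 10.5.
→ y_steam = 5.5 and y_loom time = 1.
Shadow price of loom time = 1.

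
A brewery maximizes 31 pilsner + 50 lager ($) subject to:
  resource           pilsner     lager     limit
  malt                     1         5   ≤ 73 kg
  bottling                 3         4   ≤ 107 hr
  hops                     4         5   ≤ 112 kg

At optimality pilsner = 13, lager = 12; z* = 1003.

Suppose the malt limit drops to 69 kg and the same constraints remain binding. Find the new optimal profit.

At the optimum: malt uses 73 of 73 (binding); bottling uses 87 of 107 (slack = 20); hops uses 112 of 112 (binding).
Slack constraints have shadow price 0 (complementary slackness).
From A_Bᵀ y = c: 1·y_malt + 4·y_hops = 31; 5·y_malt + 5·y_hops = 50.
This yields shadow prices y_malt = 3, y_hops = 7.
Δz = y_malt·Δb = 3 × (-4) = -12, so new z* = 1003 − 12 = 991.

991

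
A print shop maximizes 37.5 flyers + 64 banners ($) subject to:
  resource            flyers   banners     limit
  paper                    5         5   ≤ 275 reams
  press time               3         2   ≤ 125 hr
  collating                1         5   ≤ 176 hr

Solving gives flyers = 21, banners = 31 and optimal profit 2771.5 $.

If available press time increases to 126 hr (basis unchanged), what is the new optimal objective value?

At the optimum: paper uses 260 of 275 (slack = 15); press time uses 125 of 125 (binding); collating uses 176 of 176 (binding).
By complementary slackness, y = 0 for the non-binding constraint.
The binding rows give the dual system: 3·y_press time + 1·y_collating = 37.5 and 2·y_press time + 5·y_collating = 64.
Solving: y_press time = 9.5, y_collating = 9.
Δz = y_press time·Δb = 9.5 × (1) = 9.5, so new z* = 2771.5 + 9.5 = 2781.

2781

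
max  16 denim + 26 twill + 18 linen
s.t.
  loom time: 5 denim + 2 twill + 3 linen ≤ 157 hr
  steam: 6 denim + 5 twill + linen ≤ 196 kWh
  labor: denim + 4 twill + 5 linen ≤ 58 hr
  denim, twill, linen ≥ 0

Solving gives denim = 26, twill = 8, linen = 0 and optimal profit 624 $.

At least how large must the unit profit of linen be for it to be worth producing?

22

Check each constraint at x*: loom time 146/157 (slack 11); steam 196/196 (tight); labor 58/58 (tight).
Since loom time is not tight, its dual is 0.
From A_Bᵀ y = c: 6·y_steam + 1·y_labor = 16; 5·y_steam + 4·y_labor = 26.
→ y_steam = 2 and y_labor = 4.
linen enters the basis when its profit ≥ yᵀa₃ = 2·1 + 4·5 = 22.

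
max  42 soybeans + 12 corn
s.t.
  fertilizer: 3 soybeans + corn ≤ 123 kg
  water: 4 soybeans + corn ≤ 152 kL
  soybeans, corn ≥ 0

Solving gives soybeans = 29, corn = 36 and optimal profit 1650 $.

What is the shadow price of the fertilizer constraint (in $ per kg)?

6

Both fertilizer and water are binding at x*.
The binding rows give the dual system: 3·y_fertilizer + 4·y_water = 42 and 1·y_fertilizer + 1·y_water = 12.
→ y_fertilizer = 6 and y_water = 6.
Shadow price of fertilizer = 6.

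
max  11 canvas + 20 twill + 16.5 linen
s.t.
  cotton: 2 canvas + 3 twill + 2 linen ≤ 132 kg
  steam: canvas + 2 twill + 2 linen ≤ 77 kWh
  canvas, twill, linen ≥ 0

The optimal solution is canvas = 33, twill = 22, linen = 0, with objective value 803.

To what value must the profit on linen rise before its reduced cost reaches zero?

At the optimum: cotton uses 132 of 132 (binding); steam uses 77 of 77 (binding).
From A_Bᵀ y = c: 2·y_cotton + 1·y_steam = 11; 3·y_cotton + 2·y_steam = 20.
This yields shadow prices y_cotton = 2, y_steam = 7.
linen enters the basis when its profit ≥ yᵀa₃ = 2·2 + 7·2 = 18.

18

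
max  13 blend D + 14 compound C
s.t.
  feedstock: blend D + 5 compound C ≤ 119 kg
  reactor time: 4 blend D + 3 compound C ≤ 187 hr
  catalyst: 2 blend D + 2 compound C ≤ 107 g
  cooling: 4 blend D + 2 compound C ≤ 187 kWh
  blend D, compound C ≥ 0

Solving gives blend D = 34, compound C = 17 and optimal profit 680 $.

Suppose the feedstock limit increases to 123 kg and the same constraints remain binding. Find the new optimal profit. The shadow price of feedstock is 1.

684

Δb = 4, so new z* = 680 + (1)·(4) = 680 + 4 = 684.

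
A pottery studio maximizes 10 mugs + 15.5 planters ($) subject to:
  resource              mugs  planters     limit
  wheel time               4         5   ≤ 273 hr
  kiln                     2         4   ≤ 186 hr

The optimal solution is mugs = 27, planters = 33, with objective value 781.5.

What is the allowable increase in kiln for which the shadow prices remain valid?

32.4

Binding constraints: wheel time, kiln. The basis is B = [[4,5],[2,4]] with det 6.
Per unit increase in kiln, x* moves by d = (-0.8333, 0.6667).
The basis stays optimal until mugs reaches 0; allowable increase = 32.4 hr.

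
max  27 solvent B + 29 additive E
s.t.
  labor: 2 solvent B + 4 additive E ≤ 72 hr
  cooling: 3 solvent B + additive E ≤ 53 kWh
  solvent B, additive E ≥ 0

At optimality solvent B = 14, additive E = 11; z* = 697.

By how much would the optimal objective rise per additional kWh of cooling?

Check each constraint at x*: labor 72/72 (tight); cooling 53/53 (tight).
The binding rows give the dual system: 2·y_labor + 3·y_cooling = 27 and 4·y_labor + 1·y_cooling = 29.
Solving: y_labor = 6, y_cooling = 5.
Shadow price of cooling = 5.

5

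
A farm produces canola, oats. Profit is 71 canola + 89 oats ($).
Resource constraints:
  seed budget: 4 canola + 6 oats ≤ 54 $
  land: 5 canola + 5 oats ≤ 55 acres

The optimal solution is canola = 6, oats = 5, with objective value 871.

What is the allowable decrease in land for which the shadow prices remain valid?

Binding constraints: seed budget, land. The basis is B = [[4,6],[5,5]] with det -10.
Per unit decrease in land, x* moves by d = (-0.6, 0.4).
The basis stays optimal until canola reaches 0; allowable decrease = 10 acres.

10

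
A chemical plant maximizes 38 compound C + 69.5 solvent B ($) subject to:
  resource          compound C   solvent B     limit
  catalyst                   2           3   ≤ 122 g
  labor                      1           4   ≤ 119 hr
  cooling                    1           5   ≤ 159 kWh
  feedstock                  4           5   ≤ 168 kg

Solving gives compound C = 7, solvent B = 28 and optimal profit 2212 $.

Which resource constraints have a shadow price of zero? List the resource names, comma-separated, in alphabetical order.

catalyst, cooling

catalyst: 98/122 (slack 24)
labor: 119/119 (binding)
cooling: 147/159 (slack 12)
feedstock: 168/168 (binding)
By complementary slackness, a constraint with positive slack has shadow price 0 → catalyst, cooling.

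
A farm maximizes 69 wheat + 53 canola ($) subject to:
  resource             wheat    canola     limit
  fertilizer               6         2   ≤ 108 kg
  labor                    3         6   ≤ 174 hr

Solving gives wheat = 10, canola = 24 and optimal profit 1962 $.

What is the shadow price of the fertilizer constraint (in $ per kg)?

At the optimum: fertilizer uses 108 of 108 (binding); labor uses 174 of 174 (binding).
From A_Bᵀ y = c: 6·y_fertilizer + 3·y_labor = 69; 2·y_fertilizer + 6·y_labor = 53.
This yields shadow prices y_fertilizer = 8.5, y_labor = 6.
Shadow price of fertilizer = 8.5.

8.5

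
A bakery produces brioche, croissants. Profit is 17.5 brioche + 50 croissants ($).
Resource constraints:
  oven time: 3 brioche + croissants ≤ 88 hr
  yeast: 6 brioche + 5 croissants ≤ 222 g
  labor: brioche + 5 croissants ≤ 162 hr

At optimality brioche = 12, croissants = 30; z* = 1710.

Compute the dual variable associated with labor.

8.5

Check each constraint at x*: oven time 66/88 (slack 22); yeast 222/222 (tight); labor 162/162 (tight).
Since oven time is not tight, its dual is 0.
The binding rows give the dual system: 6·y_yeast + 1·y_labor = 17.5 and 5·y_yeast + 5·y_labor = 50.
Solving: y_yeast = 1.5, y_labor = 8.5.
Shadow price of labor = 8.5.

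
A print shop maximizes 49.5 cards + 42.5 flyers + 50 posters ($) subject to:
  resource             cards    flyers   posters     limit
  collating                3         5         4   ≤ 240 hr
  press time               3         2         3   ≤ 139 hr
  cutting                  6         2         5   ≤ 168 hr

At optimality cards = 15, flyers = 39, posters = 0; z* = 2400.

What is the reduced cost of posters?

-1

At the optimum: collating uses 240 of 240 (binding); press time uses 123 of 139 (slack = 16); cutting uses 168 of 168 (binding).
By complementary slackness, y = 0 for the non-binding constraint.
The binding rows give the dual system: 3·y_collating + 6·y_cutting = 49.5 and 5·y_collating + 2·y_cutting = 42.5.
→ y_collating = 6.5 and y_cutting = 5.
Reduced cost of posters: c₃ − yᵀa₃ = 50 − (6.5·4 + 5·5) = 50 − 51 = -1.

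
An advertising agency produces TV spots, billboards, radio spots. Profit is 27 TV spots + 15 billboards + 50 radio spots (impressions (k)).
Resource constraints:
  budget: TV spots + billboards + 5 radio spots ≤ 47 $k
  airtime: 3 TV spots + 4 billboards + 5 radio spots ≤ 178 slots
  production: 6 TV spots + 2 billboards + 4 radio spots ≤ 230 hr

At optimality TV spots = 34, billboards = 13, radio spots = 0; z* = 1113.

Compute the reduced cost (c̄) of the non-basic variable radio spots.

-7

Check each constraint at x*: budget 47/47 (tight); airtime 154/178 (slack 24); production 230/230 (tight).
Since airtime is not tight, its dual is 0.
From A_Bᵀ y = c: 1·y_budget + 6·y_production = 27; 1·y_budget + 2·y_production = 15.
→ y_budget = 9 and y_production = 3.
Reduced cost of radio spots: c₃ − yᵀa₃ = 50 − (9·5 + 3·4) = 50 − 57 = -7.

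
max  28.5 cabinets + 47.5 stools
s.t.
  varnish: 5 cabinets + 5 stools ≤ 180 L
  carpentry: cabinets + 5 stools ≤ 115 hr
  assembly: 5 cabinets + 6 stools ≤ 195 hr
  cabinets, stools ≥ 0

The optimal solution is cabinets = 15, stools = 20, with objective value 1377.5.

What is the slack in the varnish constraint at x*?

5

varnish used = 5·15 + 5·20 = 175; slack = 180 − 175 = 5.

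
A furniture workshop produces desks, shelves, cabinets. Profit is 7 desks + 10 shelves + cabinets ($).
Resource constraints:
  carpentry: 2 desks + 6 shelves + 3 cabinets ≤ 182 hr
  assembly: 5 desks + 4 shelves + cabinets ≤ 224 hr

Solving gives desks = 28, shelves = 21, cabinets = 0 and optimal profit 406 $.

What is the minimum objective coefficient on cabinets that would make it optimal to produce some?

4

At the optimum: carpentry uses 182 of 182 (binding); assembly uses 224 of 224 (binding).
From A_Bᵀ y = c: 2·y_carpentry + 5·y_assembly = 7; 6·y_carpentry + 4·y_assembly = 10.
This yields shadow prices y_carpentry = 1, y_assembly = 1.
cabinets enters the basis when its profit ≥ yᵀa₃ = 1·3 + 1·1 = 4.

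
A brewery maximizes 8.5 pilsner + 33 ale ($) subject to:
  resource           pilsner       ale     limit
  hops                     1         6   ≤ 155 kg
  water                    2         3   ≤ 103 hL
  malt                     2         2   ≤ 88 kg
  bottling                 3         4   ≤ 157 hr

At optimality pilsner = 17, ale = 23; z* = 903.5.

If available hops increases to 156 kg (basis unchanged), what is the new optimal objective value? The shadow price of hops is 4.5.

908

Δb = 1, so new z* = 903.5 + (4.5)·(1) = 903.5 + 4.5 = 908.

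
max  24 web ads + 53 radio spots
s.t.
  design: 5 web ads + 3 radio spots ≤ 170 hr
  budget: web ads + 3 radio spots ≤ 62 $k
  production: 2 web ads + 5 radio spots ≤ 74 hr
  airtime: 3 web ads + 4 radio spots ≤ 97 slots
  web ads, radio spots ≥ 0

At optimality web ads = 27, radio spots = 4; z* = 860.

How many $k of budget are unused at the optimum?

budget used = 1·27 + 3·4 = 39; slack = 62 − 39 = 23.

23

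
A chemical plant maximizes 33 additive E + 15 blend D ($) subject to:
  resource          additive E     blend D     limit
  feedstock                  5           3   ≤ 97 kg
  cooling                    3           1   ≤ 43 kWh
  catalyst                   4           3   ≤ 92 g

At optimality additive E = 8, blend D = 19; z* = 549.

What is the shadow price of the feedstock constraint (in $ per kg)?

Check each constraint at x*: feedstock 97/97 (tight); cooling 43/43 (tight); catalyst 89/92 (slack 3).
Since catalyst is not tight, its dual is 0.
Dual feasibility on the basic columns requires 5·y_feedstock + 3·y_cooling = 33, 3·y_feedstock + 1·y_cooling = 15.
Solving: y_feedstock = 3, y_cooling = 6.
Shadow price of feedstock = 3.

3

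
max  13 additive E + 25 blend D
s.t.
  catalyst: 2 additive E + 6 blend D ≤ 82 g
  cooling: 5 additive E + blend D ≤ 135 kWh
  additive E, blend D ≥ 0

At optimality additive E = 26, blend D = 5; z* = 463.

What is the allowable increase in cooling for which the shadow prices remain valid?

Binding constraints: catalyst, cooling. The basis is B = [[2,6],[5,1]] with det -28.
Per unit increase in cooling, x* moves by d = (0.2143, -0.0714).
The basis stays optimal until blend D reaches 0; allowable increase = 70 kWh.

70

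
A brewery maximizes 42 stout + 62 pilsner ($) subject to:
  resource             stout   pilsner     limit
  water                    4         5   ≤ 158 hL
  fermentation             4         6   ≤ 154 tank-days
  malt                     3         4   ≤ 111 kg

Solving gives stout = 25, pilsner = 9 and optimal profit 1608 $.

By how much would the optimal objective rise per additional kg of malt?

2

Binding: fermentation and malt. Non-binding: water (13 unused).
Slack constraints have shadow price 0 (complementary slackness).
Dual feasibility on the basic columns requires 4·y_fermentation + 3·y_malt = 42, 6·y_fermentation + 4·y_malt = 62.
This yields shadow prices y_fermentation = 9, y_malt = 2.
Shadow price of malt = 2.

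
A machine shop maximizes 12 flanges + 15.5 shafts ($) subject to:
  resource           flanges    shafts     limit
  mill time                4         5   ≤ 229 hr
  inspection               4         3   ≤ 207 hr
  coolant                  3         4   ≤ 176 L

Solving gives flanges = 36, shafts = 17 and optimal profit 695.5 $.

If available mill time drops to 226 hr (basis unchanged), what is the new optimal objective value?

At the optimum: mill time uses 229 of 229 (binding); inspection uses 195 of 207 (slack = 12); coolant uses 176 of 176 (binding).
By complementary slackness, y = 0 for the non-binding constraint.
Dual feasibility on the basic columns requires 4·y_mill time + 3·y_coolant = 12, 5·y_mill time + 4·y_coolant = 15.5.
This yields shadow prices y_mill time = 1.5, y_coolant = 2.
Δz = y_mill time·Δb = 1.5 × (-3) = -4.5, so new z* = 695.5 − 4.5 = 691.

691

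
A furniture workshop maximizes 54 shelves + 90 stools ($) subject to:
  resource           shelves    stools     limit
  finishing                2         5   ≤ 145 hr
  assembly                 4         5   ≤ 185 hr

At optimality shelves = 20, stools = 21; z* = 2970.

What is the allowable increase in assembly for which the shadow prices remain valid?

105

Binding constraints: finishing, assembly. The basis is B = [[2,5],[4,5]] with det -10.
Per unit increase in assembly, x* moves by d = (0.5, -0.2).
The basis stays optimal until stools reaches 0; allowable increase = 105 hr.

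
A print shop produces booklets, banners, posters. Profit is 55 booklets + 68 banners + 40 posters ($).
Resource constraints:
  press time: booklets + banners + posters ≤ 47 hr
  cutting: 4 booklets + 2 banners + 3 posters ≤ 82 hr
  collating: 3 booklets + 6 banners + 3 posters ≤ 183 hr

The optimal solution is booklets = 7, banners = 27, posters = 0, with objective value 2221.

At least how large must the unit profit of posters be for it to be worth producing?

Binding: cutting and collating. Non-binding: press time (13 unused).
By complementary slackness, y = 0 for the non-binding constraint.
Dual feasibility on the basic columns requires 4·y_cutting + 3·y_collating = 55, 2·y_cutting + 6·y_collating = 68.
Solving: y_cutting = 7, y_collating = 9.
posters enters the basis when its profit ≥ yᵀa₃ = 7·3 + 9·3 = 48.

48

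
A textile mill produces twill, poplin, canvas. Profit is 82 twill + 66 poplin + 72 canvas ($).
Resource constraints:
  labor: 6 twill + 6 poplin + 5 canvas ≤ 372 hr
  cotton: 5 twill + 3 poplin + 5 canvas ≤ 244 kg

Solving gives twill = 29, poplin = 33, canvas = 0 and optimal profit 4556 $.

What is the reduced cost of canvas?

At the optimum: labor uses 372 of 372 (binding); cotton uses 244 of 244 (binding).
From A_Bᵀ y = c: 6·y_labor + 5·y_cotton = 82; 6·y_labor + 3·y_cotton = 66.
→ y_labor = 7 and y_cotton = 8.
Reduced cost of canvas: c₃ − yᵀa₃ = 72 − (7·5 + 8·5) = 72 − 75 = -3.

-3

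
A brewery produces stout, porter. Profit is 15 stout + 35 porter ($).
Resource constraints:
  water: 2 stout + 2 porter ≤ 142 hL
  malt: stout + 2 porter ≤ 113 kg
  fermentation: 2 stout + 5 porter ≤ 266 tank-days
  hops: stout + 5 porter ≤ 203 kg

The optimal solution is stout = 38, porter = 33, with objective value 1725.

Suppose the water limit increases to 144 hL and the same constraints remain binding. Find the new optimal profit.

1735

At the optimum: water uses 142 of 142 (binding); malt uses 104 of 113 (slack = 9); fermentation uses 241 of 266 (slack = 25); hops uses 203 of 203 (binding).
Since malt, fermentation are not tight, their duals are 0.
Dual feasibility on the basic columns requires 2·y_water + 1·y_hops = 15, 2·y_water + 5·y_hops = 35.
This yields shadow prices y_water = 5, y_hops = 5.
Δz = y_water·Δb = 5 × (2) = 10, so new z* = 1725 + 10 = 1735.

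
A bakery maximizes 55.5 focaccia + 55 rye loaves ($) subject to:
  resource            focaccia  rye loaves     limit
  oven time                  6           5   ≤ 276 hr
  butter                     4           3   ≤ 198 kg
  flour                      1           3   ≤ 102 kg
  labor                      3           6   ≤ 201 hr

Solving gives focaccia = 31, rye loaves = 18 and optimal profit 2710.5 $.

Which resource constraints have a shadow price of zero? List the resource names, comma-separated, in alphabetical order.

butter, flour

oven time: 276/276 (binding)
butter: 178/198 (slack 20)
flour: 85/102 (slack 17)
labor: 201/201 (binding)
By complementary slackness, a constraint with positive slack has shadow price 0 → butter, flour.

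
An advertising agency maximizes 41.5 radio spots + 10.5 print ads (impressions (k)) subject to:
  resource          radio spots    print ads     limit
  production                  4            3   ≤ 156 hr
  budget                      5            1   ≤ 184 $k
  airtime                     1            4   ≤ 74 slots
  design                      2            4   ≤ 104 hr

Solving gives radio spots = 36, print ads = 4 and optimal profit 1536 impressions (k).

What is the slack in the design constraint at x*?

16

design used = 2·36 + 4·4 = 88; slack = 104 − 88 = 16.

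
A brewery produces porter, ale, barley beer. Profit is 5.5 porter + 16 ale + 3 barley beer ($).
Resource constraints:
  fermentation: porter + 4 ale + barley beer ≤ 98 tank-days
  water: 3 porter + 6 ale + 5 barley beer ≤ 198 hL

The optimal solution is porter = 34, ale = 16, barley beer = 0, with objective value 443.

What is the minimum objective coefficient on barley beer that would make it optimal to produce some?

7.5

Both fermentation and water are binding at x*.
Dual feasibility on the basic columns requires 1·y_fermentation + 3·y_water = 5.5, 4·y_fermentation + 6·y_water = 16.
This yields shadow prices y_fermentation = 2.5, y_water = 1.
barley beer enters the basis when its profit ≥ yᵀa₃ = 2.5·1 + 1·5 = 7.5.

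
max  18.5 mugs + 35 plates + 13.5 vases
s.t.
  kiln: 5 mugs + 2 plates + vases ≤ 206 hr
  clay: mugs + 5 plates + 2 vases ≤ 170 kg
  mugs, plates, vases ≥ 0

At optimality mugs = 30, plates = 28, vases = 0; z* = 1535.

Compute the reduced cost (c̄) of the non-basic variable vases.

-1

At the optimum: kiln uses 206 of 206 (binding); clay uses 170 of 170 (binding).
The binding rows give the dual system: 5·y_kiln + 1·y_clay = 18.5 and 2·y_kiln + 5·y_clay = 35.
Solving: y_kiln = 2.5, y_clay = 6.
Reduced cost of vases: c₃ − yᵀa₃ = 13.5 − (2.5·1 + 6·2) = 13.5 − 14.5 = -1.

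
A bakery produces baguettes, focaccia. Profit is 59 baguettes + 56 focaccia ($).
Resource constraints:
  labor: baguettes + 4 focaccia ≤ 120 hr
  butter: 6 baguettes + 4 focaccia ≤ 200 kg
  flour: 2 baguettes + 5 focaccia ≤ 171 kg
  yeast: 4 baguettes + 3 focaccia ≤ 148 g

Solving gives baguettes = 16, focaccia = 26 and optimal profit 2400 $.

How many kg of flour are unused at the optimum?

9

flour used = 2·16 + 5·26 = 162; slack = 171 − 162 = 9.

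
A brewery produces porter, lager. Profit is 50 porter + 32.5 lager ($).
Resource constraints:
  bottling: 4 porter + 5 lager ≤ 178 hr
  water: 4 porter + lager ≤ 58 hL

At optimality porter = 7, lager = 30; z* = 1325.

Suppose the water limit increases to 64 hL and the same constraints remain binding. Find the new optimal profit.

1370

Both bottling and water are binding at x*.
Dual feasibility on the basic columns requires 4·y_bottling + 4·y_water = 50, 5·y_bottling + 1·y_water = 32.5.
→ y_bottling = 5 and y_water = 7.5.
Δz = y_water·Δb = 7.5 × (6) = 45, so new z* = 1325 + 45 = 1370.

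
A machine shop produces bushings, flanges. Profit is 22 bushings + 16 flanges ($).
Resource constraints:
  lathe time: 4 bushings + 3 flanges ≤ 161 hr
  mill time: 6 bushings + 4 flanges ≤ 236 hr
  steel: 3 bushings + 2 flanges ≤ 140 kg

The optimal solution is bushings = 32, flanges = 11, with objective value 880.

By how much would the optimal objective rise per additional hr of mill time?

Binding: lathe time and mill time. Non-binding: steel (22 unused).
Slack constraints have shadow price 0 (complementary slackness).
Dual feasibility on the basic columns requires 4·y_lathe time + 6·y_mill time = 22, 3·y_lathe time + 4·y_mill time = 16.
Solving: y_lathe time = 4, y_mill time = 1.
Shadow price of mill time = 1.

1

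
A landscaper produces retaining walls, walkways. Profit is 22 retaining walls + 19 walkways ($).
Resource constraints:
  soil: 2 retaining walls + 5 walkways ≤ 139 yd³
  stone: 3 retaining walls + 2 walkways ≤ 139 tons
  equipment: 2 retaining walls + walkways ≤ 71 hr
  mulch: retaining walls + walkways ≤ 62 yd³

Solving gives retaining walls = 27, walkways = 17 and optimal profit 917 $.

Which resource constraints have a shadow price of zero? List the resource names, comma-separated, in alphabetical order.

soil: 139/139 (binding)
stone: 115/139 (slack 24)
equipment: 71/71 (binding)
mulch: 44/62 (slack 18)
By complementary slackness, a constraint with positive slack has shadow price 0 → mulch, stone.

mulch, stone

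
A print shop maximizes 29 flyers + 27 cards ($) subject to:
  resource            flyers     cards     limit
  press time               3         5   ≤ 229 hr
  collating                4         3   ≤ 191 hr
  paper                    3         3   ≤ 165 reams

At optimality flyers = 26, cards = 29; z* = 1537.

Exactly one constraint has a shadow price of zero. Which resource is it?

press time

press time: 223/229 (slack 6)
collating: 191/191 (binding)
paper: 165/165 (binding)
By complementary slackness, a constraint with positive slack has shadow price 0 → press time.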